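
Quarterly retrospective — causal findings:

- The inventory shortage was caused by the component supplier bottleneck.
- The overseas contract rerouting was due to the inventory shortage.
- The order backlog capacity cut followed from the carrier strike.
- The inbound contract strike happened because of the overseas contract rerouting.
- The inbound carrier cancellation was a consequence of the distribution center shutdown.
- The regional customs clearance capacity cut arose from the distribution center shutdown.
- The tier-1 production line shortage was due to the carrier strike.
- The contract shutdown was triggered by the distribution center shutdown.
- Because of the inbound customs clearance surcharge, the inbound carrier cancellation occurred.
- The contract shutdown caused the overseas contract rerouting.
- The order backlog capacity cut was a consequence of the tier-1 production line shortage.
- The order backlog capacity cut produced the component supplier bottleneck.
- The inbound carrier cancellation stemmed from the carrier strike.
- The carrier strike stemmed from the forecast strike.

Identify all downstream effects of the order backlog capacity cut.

the component supplier bottleneck, the inbound contract strike, the inventory shortage, the overseas contract rerouting

Direct effects: the component supplier bottleneck.
2 steps out: the inventory shortage.
3 steps out: the overseas contract rerouting.
4 steps out: the inbound contract strike.
Not reachable from it: the distribution center shutdown, the regional customs clearance capacity cut, the forecast strike, the carrier strike, the tier-1 production line shortage, the contract shutdown, the inbound customs clearance surcharge, the inbound carrier cancellation.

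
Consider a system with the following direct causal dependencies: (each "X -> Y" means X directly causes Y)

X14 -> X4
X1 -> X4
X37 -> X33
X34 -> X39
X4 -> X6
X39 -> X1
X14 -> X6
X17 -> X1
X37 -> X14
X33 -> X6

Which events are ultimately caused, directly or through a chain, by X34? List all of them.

Direct effects: X39.
2 steps out: X1.
3 steps out: X4.
4 steps out: X6.
Not reachable from it: X37, X33, X17, X14.

X1, X39, X4, X6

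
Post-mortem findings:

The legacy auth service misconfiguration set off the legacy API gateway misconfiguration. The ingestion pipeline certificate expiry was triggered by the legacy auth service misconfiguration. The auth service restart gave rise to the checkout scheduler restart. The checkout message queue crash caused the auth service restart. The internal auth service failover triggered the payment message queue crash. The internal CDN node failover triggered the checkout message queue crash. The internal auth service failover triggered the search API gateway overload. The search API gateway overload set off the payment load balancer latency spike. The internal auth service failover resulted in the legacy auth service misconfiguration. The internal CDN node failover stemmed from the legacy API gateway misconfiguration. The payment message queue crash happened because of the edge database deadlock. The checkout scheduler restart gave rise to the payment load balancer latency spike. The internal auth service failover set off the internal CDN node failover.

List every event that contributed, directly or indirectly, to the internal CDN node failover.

the internal auth service failover, the legacy API gateway misconfiguration, the legacy auth service misconfiguration

Immediate causes of the internal CDN node failover: the internal auth service failover, the legacy API gateway misconfiguration.
Further upstream: the legacy auth service misconfiguration.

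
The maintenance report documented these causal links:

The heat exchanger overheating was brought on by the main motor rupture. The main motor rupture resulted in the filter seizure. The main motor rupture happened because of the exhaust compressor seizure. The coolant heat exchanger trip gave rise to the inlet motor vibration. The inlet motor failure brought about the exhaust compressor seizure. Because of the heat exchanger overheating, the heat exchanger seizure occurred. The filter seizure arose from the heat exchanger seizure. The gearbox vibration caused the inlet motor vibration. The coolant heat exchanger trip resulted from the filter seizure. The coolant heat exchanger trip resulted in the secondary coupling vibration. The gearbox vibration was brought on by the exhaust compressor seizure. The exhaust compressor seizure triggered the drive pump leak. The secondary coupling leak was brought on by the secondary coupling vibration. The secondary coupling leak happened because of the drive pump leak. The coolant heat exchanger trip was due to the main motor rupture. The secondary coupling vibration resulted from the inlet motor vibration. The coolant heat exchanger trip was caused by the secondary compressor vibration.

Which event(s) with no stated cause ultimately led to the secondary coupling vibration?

the inlet motor failure, the secondary compressor vibration

Tracing upstream from the secondary coupling vibration: the secondary coupling vibration ← the coolant heat exchanger trip ← the main motor rupture ← the exhaust compressor seizure ← the inlet motor failure.
A separate upstream branch: the secondary coupling vibration ← the coolant heat exchanger trip ← the secondary compressor vibration.
Each of those chain origins has no stated cause.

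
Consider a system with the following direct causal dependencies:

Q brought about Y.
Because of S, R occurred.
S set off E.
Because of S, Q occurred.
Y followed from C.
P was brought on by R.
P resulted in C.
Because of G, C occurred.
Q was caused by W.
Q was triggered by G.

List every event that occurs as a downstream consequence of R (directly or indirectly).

Direct effects: P.
2 steps out: C.
3 steps out: Y.
Not reachable from it: S, W, G, E, Q.

C, P, Y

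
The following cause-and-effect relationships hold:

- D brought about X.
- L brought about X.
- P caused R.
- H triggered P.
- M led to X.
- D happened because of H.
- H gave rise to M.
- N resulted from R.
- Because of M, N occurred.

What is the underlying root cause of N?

Tracing upstream from N: N ← M ← H.
H has no stated cause, so it is the root.

H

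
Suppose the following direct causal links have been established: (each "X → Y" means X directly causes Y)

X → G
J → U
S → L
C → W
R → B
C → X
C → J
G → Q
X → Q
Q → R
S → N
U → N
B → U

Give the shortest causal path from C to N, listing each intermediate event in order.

C → J → U → N

C → J
J → U
U → N
Length: 3 steps.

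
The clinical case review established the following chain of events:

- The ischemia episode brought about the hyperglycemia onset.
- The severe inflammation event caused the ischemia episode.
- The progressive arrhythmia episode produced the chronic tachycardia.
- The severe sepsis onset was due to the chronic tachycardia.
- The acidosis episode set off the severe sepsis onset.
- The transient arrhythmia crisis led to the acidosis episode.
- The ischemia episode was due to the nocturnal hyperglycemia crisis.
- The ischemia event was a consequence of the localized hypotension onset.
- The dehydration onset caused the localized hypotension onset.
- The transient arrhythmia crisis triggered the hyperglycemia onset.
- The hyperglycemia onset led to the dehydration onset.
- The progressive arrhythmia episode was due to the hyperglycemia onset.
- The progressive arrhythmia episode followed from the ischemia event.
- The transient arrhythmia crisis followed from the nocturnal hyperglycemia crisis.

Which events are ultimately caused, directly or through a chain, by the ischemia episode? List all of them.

Direct effects: the hyperglycemia onset.
2 steps out: the dehydration onset, the progressive arrhythmia episode.
3 steps out: the localized hypotension onset, the chronic tachycardia.
4 steps out: the ischemia event, the severe sepsis onset.
Not reachable from it: the nocturnal hyperglycemia crisis, the transient arrhythmia crisis, the acidosis episode, the severe inflammation event.

the chronic tachycardia, the dehydration onset, the hyperglycemia onset, the ischemia event, the localized hypotension onset, the progressive arrhythmia episode, the severe sepsis onset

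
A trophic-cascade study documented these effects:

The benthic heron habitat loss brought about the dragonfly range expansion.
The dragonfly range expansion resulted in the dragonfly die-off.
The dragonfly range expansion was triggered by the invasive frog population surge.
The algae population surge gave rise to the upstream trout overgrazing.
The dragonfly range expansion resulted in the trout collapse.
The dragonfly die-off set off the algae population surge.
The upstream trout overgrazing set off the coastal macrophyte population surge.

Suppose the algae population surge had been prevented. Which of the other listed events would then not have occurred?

Downstream of the algae population surge: the upstream trout overgrazing, the coastal macrophyte population surge.

the coastal macrophyte population surge, the upstream trout overgrazing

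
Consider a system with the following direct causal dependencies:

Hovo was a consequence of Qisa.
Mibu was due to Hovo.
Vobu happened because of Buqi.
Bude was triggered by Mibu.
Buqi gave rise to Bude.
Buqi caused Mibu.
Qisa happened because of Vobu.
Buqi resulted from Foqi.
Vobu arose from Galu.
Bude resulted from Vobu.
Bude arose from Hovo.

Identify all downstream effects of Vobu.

Bude, Hovo, Mibu, Qisa

Direct effects: Qisa, Bude.
2 steps out: Hovo.
3 steps out: Mibu.
Not reachable from it: Foqi, Buqi, Galu.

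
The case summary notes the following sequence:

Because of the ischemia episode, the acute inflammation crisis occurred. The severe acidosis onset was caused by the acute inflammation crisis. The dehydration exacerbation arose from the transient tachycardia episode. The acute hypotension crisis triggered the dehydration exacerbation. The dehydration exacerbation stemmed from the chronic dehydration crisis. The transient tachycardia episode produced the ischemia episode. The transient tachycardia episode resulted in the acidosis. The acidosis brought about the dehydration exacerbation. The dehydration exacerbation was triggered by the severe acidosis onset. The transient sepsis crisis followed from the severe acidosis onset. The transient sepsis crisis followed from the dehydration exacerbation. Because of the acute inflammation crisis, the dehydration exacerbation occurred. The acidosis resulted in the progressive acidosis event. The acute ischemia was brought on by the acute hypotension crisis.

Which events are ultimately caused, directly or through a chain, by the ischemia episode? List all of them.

Direct effects: the acute inflammation crisis.
2 steps out: the severe acidosis onset, the dehydration exacerbation.
3 steps out: the transient sepsis crisis.
Not reachable from it: the transient tachycardia episode, the acidosis, the progressive acidosis event, the acute hypotension crisis, the chronic dehydration crisis, the acute ischemia.

the acute inflammation crisis, the dehydration exacerbation, the severe acidosis onset, the transient sepsis crisis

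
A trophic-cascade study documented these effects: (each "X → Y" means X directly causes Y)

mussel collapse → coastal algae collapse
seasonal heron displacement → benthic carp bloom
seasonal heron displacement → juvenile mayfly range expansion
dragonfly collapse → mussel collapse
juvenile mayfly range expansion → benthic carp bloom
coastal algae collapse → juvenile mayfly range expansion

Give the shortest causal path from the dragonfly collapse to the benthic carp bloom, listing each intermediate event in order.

the dragonfly collapse → the mussel collapse
the mussel collapse → the coastal algae collapse
the coastal algae collapse → the juvenile mayfly range expansion
the juvenile mayfly range expansion → the benthic carp bloom
Length: 4 steps.

the dragonfly collapse → the mussel collapse → the coastal algae collapse → the juvenile mayfly range expansion → the benthic carp bloom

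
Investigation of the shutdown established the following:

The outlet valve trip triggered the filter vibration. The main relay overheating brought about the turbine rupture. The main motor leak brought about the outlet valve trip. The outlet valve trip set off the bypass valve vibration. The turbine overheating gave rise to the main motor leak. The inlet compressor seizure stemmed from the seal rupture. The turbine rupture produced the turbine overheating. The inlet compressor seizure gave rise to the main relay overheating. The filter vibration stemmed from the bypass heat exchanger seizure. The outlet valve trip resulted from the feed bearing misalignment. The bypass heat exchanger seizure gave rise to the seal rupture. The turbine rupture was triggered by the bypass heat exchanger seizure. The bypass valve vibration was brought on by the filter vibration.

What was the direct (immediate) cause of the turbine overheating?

Upstream contributors include the bypass heat exchanger seizure, the seal rupture, the inlet compressor seizure, the main relay overheating, but only the turbine rupture feeds directly into the turbine overheating.

the turbine rupture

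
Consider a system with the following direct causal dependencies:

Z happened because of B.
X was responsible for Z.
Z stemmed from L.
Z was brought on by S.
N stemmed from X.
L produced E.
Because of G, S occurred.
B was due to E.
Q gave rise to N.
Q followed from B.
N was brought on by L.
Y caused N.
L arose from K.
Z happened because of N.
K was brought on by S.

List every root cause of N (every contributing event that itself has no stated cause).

Tracing upstream from N: N ← L ← K ← S ← G.
A separate upstream branch: N ← Y.
A separate upstream branch: N ← X.
Each of those chain origins has no stated cause.

G, X, Y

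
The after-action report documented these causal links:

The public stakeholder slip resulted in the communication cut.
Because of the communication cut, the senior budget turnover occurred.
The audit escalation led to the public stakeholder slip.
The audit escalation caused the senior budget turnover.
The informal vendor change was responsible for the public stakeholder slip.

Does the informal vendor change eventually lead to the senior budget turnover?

There is a causal chain: the informal vendor change → the public stakeholder slip → the communication cut → the senior budget turnover.

Yes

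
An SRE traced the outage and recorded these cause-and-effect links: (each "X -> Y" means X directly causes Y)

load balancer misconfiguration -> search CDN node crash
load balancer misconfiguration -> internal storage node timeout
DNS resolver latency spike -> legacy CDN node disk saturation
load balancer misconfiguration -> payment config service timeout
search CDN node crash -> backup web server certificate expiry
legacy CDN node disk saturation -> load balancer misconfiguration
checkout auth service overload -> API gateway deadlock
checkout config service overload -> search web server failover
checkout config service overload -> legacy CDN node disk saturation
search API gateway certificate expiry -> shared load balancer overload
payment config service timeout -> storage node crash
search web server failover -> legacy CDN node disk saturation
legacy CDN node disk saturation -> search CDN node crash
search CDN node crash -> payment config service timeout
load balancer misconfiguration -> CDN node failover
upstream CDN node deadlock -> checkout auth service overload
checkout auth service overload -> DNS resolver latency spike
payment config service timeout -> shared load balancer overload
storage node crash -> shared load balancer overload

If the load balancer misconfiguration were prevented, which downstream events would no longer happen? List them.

Downstream of the load balancer misconfiguration: the search CDN node crash, the internal storage node timeout, the backup web server certificate expiry, the CDN node failover, the payment config service timeout, the storage node crash, the shared load balancer overload.
Of those, still caused via another path: the search CDN node crash, the backup web server certificate expiry, the payment config service timeout, the storage node crash, the shared load balancer overload.
The remainder have no surviving cause.

the CDN node failover, the internal storage node timeout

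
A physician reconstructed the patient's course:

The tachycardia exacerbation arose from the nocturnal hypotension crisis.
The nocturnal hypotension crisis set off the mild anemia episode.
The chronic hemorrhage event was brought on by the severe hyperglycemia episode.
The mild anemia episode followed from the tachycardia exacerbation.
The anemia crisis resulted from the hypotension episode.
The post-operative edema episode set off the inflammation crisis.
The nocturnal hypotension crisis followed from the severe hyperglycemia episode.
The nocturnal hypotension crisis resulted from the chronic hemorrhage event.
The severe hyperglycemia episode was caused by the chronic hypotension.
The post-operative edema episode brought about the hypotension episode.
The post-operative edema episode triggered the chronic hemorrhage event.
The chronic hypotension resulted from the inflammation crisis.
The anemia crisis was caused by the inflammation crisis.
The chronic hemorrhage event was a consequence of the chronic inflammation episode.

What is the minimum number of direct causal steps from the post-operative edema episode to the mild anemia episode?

3

Shortest chain: the post-operative edema episode → the chronic hemorrhage event → the nocturnal hypotension crisis → the mild anemia episode.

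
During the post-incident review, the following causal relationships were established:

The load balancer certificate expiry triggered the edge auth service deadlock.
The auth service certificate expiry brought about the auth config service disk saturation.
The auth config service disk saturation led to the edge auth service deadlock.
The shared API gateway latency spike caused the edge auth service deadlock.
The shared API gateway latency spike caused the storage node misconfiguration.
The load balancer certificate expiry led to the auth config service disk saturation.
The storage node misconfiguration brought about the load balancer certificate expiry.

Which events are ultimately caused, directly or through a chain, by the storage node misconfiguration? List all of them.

Direct effects: the load balancer certificate expiry.
2 steps out: the auth config service disk saturation, the edge auth service deadlock.
Not reachable from it: the shared API gateway latency spike, the auth service certificate expiry.

the auth config service disk saturation, the edge auth service deadlock, the load balancer certificate expiry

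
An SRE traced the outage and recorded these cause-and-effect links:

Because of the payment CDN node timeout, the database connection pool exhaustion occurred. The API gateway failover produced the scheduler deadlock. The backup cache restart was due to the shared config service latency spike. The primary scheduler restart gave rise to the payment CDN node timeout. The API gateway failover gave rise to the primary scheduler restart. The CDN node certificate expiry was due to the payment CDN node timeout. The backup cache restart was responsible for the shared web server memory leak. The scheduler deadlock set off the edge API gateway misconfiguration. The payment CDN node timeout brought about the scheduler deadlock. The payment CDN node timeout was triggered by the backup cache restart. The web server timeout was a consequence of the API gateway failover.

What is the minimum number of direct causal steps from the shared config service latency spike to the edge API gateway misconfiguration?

Shortest chain: the shared config service latency spike → the backup cache restart → the payment CDN node timeout → the scheduler deadlock → the edge API gateway misconfiguration.

4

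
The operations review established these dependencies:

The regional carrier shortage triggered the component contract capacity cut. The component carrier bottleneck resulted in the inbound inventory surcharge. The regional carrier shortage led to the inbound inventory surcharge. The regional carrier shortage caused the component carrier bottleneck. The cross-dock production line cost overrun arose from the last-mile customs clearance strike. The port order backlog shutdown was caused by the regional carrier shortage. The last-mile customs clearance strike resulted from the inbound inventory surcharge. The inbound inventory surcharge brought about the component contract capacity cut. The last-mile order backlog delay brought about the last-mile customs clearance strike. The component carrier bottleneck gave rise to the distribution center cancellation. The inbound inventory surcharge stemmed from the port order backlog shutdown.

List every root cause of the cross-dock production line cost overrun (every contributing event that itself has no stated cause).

Tracing upstream from the cross-dock production line cost overrun: the cross-dock production line cost overrun ← the last-mile customs clearance strike ← the inbound inventory surcharge ← the regional carrier shortage.
A separate upstream branch: the cross-dock production line cost overrun ← the last-mile customs clearance strike ← the last-mile order backlog delay.
Each of those chain origins has no stated cause.

the last-mile order backlog delay, the regional carrier shortage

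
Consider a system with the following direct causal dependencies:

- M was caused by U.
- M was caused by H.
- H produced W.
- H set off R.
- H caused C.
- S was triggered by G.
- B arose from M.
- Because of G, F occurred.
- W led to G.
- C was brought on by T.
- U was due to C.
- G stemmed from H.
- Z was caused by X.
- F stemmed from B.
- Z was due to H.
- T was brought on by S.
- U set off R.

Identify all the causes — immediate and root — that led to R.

C, G, H, S, T, U, W

Immediate causes of R: H, U.
Further upstream: W, G, S, T, C.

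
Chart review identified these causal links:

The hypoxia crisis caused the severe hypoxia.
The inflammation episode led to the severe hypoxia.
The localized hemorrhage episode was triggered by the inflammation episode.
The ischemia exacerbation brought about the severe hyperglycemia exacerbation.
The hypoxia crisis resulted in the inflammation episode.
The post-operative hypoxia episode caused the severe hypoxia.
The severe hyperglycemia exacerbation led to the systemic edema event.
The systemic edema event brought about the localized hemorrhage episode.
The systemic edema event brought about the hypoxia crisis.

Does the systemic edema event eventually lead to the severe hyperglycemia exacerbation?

The systemic edema event leads to the hypoxia crisis, the inflammation episode, the severe hypoxia, the localized hemorrhage episode; the severe hyperglycemia exacerbation is not among them.

No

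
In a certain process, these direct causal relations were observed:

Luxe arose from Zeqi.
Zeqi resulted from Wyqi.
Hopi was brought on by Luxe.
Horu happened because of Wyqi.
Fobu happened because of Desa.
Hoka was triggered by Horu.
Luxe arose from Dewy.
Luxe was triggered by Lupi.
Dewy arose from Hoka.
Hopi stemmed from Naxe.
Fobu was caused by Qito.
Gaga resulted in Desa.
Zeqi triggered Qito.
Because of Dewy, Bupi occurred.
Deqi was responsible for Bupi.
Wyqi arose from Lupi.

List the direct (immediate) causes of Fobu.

Desa, Qito

Upstream contributors include Lupi, Gaga, Wyqi, Zeqi, but only Desa, Qito feed directly into Fobu.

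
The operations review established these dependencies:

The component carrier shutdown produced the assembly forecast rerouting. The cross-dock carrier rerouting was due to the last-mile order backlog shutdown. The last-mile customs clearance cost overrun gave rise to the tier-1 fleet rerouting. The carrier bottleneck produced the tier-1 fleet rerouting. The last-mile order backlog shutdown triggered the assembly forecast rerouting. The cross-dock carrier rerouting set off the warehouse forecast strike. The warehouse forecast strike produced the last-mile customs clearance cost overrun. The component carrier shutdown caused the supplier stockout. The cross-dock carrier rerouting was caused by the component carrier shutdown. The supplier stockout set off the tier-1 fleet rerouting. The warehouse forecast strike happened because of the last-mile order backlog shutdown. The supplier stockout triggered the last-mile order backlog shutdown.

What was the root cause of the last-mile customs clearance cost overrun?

Tracing upstream from the last-mile customs clearance cost overrun: the last-mile customs clearance cost overrun ← the warehouse forecast strike ← the cross-dock carrier rerouting ← the component carrier shutdown.
The component carrier shutdown has no stated cause, so it is the root.

the component carrier shutdown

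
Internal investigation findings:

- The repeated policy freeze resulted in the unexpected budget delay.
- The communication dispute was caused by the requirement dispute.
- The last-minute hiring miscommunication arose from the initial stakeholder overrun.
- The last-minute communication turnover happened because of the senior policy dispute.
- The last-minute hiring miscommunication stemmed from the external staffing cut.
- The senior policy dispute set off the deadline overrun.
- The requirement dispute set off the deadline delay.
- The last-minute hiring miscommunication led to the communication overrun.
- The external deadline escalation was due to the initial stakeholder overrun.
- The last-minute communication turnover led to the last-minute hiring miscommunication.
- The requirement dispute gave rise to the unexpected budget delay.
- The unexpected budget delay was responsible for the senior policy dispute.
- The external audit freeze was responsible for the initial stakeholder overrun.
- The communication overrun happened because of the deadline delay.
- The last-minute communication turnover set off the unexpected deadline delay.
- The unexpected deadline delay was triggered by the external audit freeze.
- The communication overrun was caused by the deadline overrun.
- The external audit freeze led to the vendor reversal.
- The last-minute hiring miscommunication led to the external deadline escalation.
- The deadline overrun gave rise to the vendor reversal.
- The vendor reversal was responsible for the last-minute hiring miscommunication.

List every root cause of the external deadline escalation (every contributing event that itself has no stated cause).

the external audit freeze, the external staffing cut, the repeated policy freeze, the requirement dispute

Tracing upstream from the external deadline escalation: the external deadline escalation ← the last-minute hiring miscommunication ← the last-minute communication turnover ← the senior policy dispute ← the unexpected budget delay ← the requirement dispute.
A separate upstream branch: the external deadline escalation ← the initial stakeholder overrun ← the external audit freeze.
A separate upstream branch: the external deadline escalation ← the last-minute hiring miscommunication ← the last-minute communication turnover ← the senior policy dispute ← the unexpected budget delay ← the repeated policy freeze.
A separate upstream branch: the external deadline escalation ← the last-minute hiring miscommunication ← the external staffing cut.
Each of those chain origins has no stated cause.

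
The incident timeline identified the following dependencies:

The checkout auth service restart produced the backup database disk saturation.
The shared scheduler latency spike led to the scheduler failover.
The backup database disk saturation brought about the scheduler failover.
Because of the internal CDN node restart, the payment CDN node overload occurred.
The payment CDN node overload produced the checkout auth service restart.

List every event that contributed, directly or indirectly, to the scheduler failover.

the backup database disk saturation, the checkout auth service restart, the internal CDN node restart, the payment CDN node overload, the shared scheduler latency spike

Immediate causes of the scheduler failover: the shared scheduler latency spike, the backup database disk saturation.
Further upstream: the internal CDN node restart, the payment CDN node overload, the checkout auth service restart.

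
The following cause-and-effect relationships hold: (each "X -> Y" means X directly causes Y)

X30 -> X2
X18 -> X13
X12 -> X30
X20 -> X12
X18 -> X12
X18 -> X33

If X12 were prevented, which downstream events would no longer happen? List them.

X2, X30

Downstream of X12: X30, X2.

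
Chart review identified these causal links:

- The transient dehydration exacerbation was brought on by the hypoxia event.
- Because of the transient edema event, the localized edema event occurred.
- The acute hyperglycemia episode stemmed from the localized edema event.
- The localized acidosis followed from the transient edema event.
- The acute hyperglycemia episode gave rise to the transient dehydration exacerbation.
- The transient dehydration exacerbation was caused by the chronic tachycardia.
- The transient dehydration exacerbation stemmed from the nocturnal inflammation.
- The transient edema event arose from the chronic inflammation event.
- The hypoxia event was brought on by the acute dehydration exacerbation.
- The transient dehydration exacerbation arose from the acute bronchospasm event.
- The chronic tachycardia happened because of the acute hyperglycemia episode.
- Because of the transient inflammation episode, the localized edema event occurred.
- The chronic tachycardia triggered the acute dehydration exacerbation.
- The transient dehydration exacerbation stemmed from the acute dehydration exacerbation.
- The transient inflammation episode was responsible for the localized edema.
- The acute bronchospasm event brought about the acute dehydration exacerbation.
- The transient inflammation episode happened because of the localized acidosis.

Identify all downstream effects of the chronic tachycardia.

the acute dehydration exacerbation, the hypoxia event, the transient dehydration exacerbation

Direct effects: the acute dehydration exacerbation, the transient dehydration exacerbation.
2 steps out: the hypoxia event.
Not reachable from it: the chronic inflammation event, the transient edema event, the localized acidosis, the nocturnal inflammation, the transient inflammation episode, the localized edema, the acute bronchospasm event, the localized edema event, the acute hyperglycemia episode.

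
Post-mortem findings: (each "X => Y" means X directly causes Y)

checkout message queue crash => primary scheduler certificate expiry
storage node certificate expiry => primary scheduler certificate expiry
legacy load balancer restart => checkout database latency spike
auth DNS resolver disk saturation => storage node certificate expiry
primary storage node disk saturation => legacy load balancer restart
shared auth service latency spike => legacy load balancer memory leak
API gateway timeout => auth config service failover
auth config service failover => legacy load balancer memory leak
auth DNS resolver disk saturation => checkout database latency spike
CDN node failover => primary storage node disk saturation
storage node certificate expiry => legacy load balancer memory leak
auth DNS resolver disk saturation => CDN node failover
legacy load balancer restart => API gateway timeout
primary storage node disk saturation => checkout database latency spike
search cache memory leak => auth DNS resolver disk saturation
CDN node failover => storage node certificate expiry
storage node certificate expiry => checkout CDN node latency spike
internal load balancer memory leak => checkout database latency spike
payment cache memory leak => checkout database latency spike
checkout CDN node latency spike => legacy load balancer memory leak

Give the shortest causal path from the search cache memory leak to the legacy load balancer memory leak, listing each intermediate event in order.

the search cache memory leak → the auth DNS resolver disk saturation
the auth DNS resolver disk saturation → the storage node certificate expiry
the storage node certificate expiry → the legacy load balancer memory leak
Length: 3 steps.

the search cache memory leak → the auth DNS resolver disk saturation → the storage node certificate expiry → the legacy load balancer memory leak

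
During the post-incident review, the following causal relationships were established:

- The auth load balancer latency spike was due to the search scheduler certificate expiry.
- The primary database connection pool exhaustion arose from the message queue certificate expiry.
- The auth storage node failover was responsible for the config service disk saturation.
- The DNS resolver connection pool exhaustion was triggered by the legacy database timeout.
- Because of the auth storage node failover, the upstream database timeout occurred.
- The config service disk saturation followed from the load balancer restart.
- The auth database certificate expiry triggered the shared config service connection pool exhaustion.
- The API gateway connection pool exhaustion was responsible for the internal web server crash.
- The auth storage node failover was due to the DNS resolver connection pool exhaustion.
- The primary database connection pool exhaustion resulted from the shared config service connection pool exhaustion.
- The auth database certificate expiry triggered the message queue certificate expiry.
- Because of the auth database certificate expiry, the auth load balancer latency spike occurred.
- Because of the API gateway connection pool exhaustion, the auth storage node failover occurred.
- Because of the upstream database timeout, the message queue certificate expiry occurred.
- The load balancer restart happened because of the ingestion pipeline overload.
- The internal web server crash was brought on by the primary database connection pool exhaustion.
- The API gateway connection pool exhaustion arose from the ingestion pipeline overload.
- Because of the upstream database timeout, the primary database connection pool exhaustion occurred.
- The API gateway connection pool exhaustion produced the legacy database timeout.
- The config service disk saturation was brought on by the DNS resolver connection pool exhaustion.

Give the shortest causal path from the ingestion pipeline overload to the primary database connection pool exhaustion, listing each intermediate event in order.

the ingestion pipeline overload → the API gateway connection pool exhaustion
the API gateway connection pool exhaustion → the auth storage node failover
the auth storage node failover → the upstream database timeout
the upstream database timeout → the primary database connection pool exhaustion
Length: 4 steps.

the ingestion pipeline overload → the API gateway connection pool exhaustion → the auth storage node failover → the upstream database timeout → the primary database connection pool exhaustion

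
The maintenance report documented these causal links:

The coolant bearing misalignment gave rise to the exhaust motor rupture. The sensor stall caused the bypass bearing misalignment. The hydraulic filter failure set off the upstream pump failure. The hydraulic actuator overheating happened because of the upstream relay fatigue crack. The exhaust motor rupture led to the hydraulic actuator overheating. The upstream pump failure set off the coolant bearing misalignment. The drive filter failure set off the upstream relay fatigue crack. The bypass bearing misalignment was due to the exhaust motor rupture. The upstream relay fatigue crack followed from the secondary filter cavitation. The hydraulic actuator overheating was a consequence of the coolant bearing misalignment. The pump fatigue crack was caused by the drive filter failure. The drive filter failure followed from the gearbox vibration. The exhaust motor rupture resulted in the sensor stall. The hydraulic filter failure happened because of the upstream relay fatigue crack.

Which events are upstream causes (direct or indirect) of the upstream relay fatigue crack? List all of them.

Immediate causes of the upstream relay fatigue crack: the drive filter failure, the secondary filter cavitation.
Further upstream: the gearbox vibration.

the drive filter failure, the gearbox vibration, the secondary filter cavitation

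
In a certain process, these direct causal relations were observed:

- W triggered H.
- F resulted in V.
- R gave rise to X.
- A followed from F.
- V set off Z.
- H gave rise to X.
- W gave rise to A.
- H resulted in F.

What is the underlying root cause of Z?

Tracing upstream from Z: Z ← V ← F ← H ← W.
W has no stated cause, so it is the root.

W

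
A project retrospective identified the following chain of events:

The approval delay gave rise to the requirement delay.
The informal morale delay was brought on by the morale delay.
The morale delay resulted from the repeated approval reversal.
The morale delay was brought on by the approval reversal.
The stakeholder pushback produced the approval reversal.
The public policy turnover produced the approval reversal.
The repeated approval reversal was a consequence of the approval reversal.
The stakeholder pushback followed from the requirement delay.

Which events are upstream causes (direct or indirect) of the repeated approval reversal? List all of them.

Immediate cause of the repeated approval reversal: the approval reversal.
Further upstream: the approval delay, the requirement delay, the public policy turnover, the stakeholder pushback.

the approval delay, the approval reversal, the public policy turnover, the requirement delay, the stakeholder pushback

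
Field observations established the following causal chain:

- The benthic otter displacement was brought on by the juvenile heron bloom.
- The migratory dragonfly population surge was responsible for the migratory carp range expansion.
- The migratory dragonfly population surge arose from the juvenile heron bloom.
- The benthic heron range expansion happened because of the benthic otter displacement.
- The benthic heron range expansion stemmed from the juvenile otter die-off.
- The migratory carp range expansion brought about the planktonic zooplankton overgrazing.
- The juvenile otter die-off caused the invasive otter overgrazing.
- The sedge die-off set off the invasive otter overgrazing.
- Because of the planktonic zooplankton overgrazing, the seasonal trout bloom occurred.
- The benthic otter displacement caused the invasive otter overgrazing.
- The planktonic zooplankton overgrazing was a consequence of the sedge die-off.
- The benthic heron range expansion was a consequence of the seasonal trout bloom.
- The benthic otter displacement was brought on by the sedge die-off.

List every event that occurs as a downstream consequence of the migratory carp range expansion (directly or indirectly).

Direct effects: the planktonic zooplankton overgrazing.
2 steps out: the seasonal trout bloom.
3 steps out: the benthic heron range expansion.
Not reachable from it: the juvenile otter die-off, the juvenile heron bloom, the migratory dragonfly population surge, the sedge die-off, the benthic otter displacement, the invasive otter overgrazing.

the benthic heron range expansion, the planktonic zooplankton overgrazing, the seasonal trout bloom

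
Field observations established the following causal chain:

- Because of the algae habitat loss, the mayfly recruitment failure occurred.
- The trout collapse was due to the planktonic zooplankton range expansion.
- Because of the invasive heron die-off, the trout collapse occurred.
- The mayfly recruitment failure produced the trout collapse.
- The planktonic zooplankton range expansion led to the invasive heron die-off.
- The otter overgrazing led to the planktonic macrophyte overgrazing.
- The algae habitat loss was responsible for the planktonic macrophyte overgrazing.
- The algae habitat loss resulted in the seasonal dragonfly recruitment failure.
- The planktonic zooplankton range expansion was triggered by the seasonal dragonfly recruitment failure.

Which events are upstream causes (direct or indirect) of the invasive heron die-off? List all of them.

the algae habitat loss, the planktonic zooplankton range expansion, the seasonal dragonfly recruitment failure

Immediate cause of the invasive heron die-off: the planktonic zooplankton range expansion.
Further upstream: the algae habitat loss, the seasonal dragonfly recruitment failure.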